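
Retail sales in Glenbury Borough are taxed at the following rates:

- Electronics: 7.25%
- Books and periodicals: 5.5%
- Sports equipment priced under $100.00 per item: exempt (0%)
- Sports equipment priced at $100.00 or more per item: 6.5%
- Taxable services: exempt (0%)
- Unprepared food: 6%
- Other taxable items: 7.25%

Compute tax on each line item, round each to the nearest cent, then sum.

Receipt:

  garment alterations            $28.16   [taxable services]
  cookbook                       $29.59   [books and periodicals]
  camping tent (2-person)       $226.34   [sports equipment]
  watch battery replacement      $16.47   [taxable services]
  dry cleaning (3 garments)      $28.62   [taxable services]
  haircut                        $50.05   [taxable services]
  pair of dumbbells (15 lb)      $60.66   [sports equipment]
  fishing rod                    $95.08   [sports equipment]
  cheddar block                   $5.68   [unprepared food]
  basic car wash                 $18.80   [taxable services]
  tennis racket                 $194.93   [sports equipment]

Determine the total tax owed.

$29.35

Garment alterations $28.16: taxable services → 0% → $0.00
Cookbook $29.59: books and periodicals → 5.5% → $1.63
Camping tent (2-person) $226.34: sports equipment, $100.00 or more → 6.5% → $14.71
Watch battery replacement $16.47: taxable services → 0% → $0.00
Dry cleaning (3 garments) $28.62: taxable services → 0% → $0.00
Haircut $50.05: taxable services → 0% → $0.00
Pair of dumbbells (15 lb) $60.66: sports equipment, under $100.00 → 0% → $0.00
Fishing rod $95.08: sports equipment, under $100.00 → 0% → $0.00
Cheddar block $5.68: unprepared food → 6% → $0.34
Basic car wash $18.80: taxable services → 0% → $0.00
Tennis racket $194.93: sports equipment, $100.00 or more → 6.5% → $12.67
Total tax = $1.63 + $14.71 + $0.34 + $12.67 = $29.35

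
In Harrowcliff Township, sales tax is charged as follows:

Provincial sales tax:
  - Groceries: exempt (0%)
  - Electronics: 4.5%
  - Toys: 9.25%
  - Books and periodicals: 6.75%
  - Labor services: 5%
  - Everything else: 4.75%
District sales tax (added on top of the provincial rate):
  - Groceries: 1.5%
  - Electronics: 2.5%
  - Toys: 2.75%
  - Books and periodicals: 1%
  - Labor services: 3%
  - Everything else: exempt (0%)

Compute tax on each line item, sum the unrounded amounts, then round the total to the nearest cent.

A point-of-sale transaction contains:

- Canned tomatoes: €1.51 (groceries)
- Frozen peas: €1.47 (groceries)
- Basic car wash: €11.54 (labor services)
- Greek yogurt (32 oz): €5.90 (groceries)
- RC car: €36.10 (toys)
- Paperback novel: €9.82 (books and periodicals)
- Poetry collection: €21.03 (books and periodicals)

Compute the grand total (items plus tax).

€95.15

Canned tomatoes €1.51: groceries → 0% + 1.5% district = 1.5% → €0.02265
Frozen peas €1.47: groceries → 0% + 1.5% district = 1.5% → €0.02205
Basic car wash €11.54: labor services → 5% + 3% district = 8% → €0.9232
Greek yogurt (32 oz) €5.90: groceries → 0% + 1.5% district = 1.5% → €0.0885
RC car €36.10: toys → 9.25% + 2.75% district = 12% → €4.332
Paperback novel €9.82: books and periodicals → 6.75% + 1% district = 7.75% → €0.76105
Poetry collection €21.03: books and periodicals → 6.75% + 1% district = 7.75% → €1.629825
Subtotal = €87.37; unrounded tax = €7.779275 → €7.78; total due = €95.15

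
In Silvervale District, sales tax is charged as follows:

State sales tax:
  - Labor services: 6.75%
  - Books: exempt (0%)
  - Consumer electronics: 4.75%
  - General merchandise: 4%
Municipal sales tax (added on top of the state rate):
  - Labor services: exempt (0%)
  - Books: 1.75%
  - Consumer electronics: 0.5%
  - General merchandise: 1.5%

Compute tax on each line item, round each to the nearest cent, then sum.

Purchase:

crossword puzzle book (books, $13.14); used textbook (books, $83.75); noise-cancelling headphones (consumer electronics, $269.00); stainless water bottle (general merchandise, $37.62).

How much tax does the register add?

Crossword puzzle book $13.14: books → 0% + 1.75% municipal = 1.75% → $0.23
Used textbook $83.75: books → 0% + 1.75% municipal = 1.75% → $1.47
Noise-cancelling headphones $269.00: consumer electronics → 4.75% + 0.5% municipal = 5.25% → $14.12
Stainless water bottle $37.62: general merchandise → 4% + 1.5% municipal = 5.5% → $2.07
Total tax = $0.23 + $1.47 + $14.12 + $2.07 = $17.89

$17.89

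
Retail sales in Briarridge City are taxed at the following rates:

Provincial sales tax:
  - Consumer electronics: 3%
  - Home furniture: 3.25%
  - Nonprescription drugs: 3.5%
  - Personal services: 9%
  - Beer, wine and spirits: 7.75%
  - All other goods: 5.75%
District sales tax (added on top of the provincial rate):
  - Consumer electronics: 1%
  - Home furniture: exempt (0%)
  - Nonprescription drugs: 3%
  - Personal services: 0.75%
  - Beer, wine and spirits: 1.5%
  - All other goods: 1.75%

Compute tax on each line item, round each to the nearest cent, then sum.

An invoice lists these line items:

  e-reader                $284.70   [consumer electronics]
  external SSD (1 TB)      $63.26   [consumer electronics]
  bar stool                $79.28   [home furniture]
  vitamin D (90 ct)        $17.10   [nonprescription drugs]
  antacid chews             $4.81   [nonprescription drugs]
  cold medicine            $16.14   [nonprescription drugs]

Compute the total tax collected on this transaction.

$18.97

E-reader $284.70: consumer electronics → 3% + 1% district = 4% → $11.39
External SSD (1 TB) $63.26: consumer electronics → 3% + 1% district = 4% → $2.53
Bar stool $79.28: home furniture → 3.25% + 0% district = 3.25% → $2.58
Vitamin D (90 ct) $17.10: nonprescription drugs → 3.5% + 3% district = 6.5% → $1.11
Antacid chews $4.81: nonprescription drugs → 3.5% + 3% district = 6.5% → $0.31
Cold medicine $16.14: nonprescription drugs → 3.5% + 3% district = 6.5% → $1.05
Total tax = $11.39 + $2.53 + $2.58 + $1.11 + $0.31 + $1.05 = $18.97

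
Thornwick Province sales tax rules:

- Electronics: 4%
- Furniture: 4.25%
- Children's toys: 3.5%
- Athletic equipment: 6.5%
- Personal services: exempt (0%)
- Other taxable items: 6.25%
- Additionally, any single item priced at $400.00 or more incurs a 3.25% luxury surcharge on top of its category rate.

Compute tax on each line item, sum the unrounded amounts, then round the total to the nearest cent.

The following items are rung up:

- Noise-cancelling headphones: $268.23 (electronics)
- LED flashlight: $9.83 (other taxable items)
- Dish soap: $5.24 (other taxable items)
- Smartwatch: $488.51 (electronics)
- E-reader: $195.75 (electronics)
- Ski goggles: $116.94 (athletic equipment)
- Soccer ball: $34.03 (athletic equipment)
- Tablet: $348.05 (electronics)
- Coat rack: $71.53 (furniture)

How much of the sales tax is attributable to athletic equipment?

Ski goggles $116.94: athletic equipment → 6.5% → $7.6011
Soccer ball $34.03: athletic equipment → 6.5% → $2.21195
Tax on athletic equipment: unrounded sum = $9.81305 → $9.81

$9.81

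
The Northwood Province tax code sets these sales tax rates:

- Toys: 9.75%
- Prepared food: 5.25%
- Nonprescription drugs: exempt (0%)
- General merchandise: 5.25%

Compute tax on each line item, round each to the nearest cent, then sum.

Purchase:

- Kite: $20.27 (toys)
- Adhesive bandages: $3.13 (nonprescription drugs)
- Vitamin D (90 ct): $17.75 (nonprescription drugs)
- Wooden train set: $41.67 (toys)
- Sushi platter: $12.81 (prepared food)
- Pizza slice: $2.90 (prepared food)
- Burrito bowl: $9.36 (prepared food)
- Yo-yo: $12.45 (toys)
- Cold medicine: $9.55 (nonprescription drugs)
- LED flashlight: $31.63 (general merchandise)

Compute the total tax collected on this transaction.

$10.22

Kite $20.27: toys → 9.75% → $1.98
Adhesive bandages $3.13: nonprescription drugs → 0% → $0.00
Vitamin D (90 ct) $17.75: nonprescription drugs → 0% → $0.00
Wooden train set $41.67: toys → 9.75% → $4.06
Sushi platter $12.81: prepared food → 5.25% → $0.67
Pizza slice $2.90: prepared food → 5.25% → $0.15
Burrito bowl $9.36: prepared food → 5.25% → $0.49
Yo-yo $12.45: toys → 9.75% → $1.21
Cold medicine $9.55: nonprescription drugs → 0% → $0.00
LED flashlight $31.63: general merchandise → 5.25% → $1.66
Total tax = $1.98 + $4.06 + $0.67 + $0.15 + $0.49 + $1.21 + $1.66 = $10.22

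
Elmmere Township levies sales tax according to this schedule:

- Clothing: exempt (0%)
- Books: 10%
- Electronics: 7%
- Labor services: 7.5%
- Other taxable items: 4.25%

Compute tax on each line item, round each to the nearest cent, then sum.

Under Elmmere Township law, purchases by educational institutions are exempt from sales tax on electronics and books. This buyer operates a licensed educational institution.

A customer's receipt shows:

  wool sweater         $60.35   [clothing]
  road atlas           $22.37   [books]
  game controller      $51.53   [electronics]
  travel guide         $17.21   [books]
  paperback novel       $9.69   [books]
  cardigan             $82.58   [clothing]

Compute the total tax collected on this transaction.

$0.00

Wool sweater $60.35: clothing → 0% → $0.00
Road atlas $22.37: books, buyer-exempt → 0% → $0.00
Game controller $51.53: electronics, buyer-exempt → 0% → $0.00
Travel guide $17.21: books, buyer-exempt → 0% → $0.00
Paperback novel $9.69: books, buyer-exempt → 0% → $0.00
Cardigan $82.58: clothing → 0% → $0.00
Total tax = $0.00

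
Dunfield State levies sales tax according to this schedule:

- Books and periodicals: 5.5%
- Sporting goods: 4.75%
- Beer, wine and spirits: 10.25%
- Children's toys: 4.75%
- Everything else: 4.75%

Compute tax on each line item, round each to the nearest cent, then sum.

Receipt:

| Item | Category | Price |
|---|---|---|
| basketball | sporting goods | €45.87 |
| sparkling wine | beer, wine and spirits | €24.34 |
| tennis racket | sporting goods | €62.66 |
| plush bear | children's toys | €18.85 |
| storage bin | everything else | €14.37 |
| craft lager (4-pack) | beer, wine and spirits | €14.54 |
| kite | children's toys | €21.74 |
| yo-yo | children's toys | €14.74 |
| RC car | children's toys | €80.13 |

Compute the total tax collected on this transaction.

€16.26

Basketball €45.87: sporting goods → 4.75% → €2.18
Sparkling wine €24.34: beer, wine and spirits → 10.25% → €2.49
Tennis racket €62.66: sporting goods → 4.75% → €2.98
Plush bear €18.85: children's toys → 4.75% → €0.90
Storage bin €14.37: everything else → 4.75% → €0.68
Craft lager (4-pack) €14.54: beer, wine and spirits → 10.25% → €1.49
Kite €21.74: children's toys → 4.75% → €1.03
Yo-yo €14.74: children's toys → 4.75% → €0.70
RC car €80.13: children's toys → 4.75% → €3.81
Total tax = €2.18 + €2.49 + €2.98 + €0.90 + €0.68 + €1.49 + €1.03 + €0.70 + €3.81 = €16.26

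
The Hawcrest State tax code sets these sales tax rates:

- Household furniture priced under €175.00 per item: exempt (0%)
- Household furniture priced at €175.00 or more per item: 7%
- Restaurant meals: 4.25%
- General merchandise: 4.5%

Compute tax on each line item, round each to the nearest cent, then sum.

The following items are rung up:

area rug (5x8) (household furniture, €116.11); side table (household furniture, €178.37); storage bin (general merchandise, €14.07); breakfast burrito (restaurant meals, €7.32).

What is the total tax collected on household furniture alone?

€12.49

Area rug (5x8) €116.11: household furniture, under €175.00 → 0% → €0.00
Side table €178.37: household furniture, €175.00 or more → 7% → €12.49
Tax on household furniture = €0.00 + €12.49 = €12.49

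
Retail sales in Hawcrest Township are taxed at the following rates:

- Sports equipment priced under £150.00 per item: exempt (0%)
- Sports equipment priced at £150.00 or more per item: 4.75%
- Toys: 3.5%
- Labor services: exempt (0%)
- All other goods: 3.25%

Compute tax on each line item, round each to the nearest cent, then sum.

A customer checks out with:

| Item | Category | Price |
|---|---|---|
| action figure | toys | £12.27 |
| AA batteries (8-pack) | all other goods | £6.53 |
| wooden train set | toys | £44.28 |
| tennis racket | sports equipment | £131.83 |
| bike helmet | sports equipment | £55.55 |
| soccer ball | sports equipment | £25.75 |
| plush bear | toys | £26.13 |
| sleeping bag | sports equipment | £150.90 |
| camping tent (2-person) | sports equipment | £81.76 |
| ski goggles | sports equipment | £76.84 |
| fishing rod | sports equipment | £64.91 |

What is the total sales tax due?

Action figure £12.27: toys → 3.5% → £0.43
AA batteries (8-pack) £6.53: all other goods → 3.25% → £0.21
Wooden train set £44.28: toys → 3.5% → £1.55
Tennis racket £131.83: sports equipment, under £150.00 → 0% → £0.00
Bike helmet £55.55: sports equipment, under £150.00 → 0% → £0.00
Soccer ball £25.75: sports equipment, under £150.00 → 0% → £0.00
Plush bear £26.13: toys → 3.5% → £0.91
Sleeping bag £150.90: sports equipment, £150.00 or more → 4.75% → £7.17
Camping tent (2-person) £81.76: sports equipment, under £150.00 → 0% → £0.00
Ski goggles £76.84: sports equipment, under £150.00 → 0% → £0.00
Fishing rod £64.91: sports equipment, under £150.00 → 0% → £0.00
Total tax = £0.43 + £0.21 + £1.55 + £0.91 + £7.17 = £10.27

£10.27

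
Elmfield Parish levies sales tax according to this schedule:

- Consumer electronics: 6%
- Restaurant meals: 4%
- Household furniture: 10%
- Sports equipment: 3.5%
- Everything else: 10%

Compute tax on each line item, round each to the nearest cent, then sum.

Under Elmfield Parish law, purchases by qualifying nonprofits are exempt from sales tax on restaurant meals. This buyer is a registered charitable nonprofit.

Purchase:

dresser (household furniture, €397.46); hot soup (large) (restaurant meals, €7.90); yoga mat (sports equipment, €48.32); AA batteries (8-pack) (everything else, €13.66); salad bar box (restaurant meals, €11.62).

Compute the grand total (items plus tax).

Dresser €397.46: household furniture → 10% → €39.75
Hot soup (large) €7.90: restaurant meals, buyer-exempt → 0% → €0.00
Yoga mat €48.32: sports equipment → 3.5% → €1.69
AA batteries (8-pack) €13.66: everything else → 10% → €1.37
Salad bar box €11.62: restaurant meals, buyer-exempt → 0% → €0.00
Subtotal = €478.96; tax = €42.81; total due = €521.77

€521.77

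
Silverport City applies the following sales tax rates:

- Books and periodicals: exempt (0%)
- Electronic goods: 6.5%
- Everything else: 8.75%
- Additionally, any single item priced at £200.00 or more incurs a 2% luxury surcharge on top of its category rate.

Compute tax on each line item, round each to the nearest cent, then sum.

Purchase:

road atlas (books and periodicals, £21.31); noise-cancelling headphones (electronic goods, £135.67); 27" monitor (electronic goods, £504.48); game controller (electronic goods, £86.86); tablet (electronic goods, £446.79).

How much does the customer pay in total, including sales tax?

£1290.44

Road atlas £21.31: books and periodicals → 0% → £0.00
Noise-cancelling headphones £135.67: electronic goods → 6.5% → £8.82
27" monitor £504.48: electronic goods → 6.5% + 2% surcharge = 8.5% → £42.88
Game controller £86.86: electronic goods → 6.5% → £5.65
Tablet £446.79: electronic goods → 6.5% + 2% surcharge = 8.5% → £37.98
Subtotal = £1195.11; tax = £95.33; total due = £1290.44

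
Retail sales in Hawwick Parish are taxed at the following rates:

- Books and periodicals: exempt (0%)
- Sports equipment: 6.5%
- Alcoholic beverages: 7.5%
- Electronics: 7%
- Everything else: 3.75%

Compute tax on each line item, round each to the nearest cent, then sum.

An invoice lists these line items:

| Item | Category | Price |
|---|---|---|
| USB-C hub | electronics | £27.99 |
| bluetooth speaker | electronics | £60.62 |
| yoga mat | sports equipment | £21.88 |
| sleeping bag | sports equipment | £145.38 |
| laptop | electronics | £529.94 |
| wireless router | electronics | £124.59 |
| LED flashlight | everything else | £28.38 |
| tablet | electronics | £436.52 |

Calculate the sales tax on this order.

£94.51

USB-C hub £27.99: electronics → 7% → £1.96
Bluetooth speaker £60.62: electronics → 7% → £4.24
Yoga mat £21.88: sports equipment → 6.5% → £1.42
Sleeping bag £145.38: sports equipment → 6.5% → £9.45
Laptop £529.94: electronics → 7% → £37.10
Wireless router £124.59: electronics → 7% → £8.72
LED flashlight £28.38: everything else → 3.75% → £1.06
Tablet £436.52: electronics → 7% → £30.56
Total tax = £1.96 + £4.24 + £1.42 + £9.45 + £37.10 + £8.72 + £1.06 + £30.56 = £94.51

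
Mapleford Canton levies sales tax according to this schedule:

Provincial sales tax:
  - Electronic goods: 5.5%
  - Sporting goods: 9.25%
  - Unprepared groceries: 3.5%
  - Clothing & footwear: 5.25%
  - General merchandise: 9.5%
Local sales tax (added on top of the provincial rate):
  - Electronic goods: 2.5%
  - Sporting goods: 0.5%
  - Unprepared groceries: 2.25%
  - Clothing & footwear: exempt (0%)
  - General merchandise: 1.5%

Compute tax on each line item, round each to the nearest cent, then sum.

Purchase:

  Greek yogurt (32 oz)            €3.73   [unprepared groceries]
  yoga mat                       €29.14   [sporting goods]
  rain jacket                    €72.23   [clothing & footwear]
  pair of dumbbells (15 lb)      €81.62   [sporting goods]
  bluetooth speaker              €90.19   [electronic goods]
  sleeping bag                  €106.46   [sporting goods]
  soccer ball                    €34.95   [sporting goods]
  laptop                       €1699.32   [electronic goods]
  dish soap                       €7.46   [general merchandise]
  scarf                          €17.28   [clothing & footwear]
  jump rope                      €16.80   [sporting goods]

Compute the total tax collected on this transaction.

€175.13

Greek yogurt (32 oz) €3.73: unprepared groceries → 3.5% + 2.25% local = 5.75% → €0.21
Yoga mat €29.14: sporting goods → 9.25% + 0.5% local = 9.75% → €2.84
Rain jacket €72.23: clothing & footwear → 5.25% + 0% local = 5.25% → €3.79
Pair of dumbbells (15 lb) €81.62: sporting goods → 9.25% + 0.5% local = 9.75% → €7.96
Bluetooth speaker €90.19: electronic goods → 5.5% + 2.5% local = 8% → €7.22
Sleeping bag €106.46: sporting goods → 9.25% + 0.5% local = 9.75% → €10.38
Soccer ball €34.95: sporting goods → 9.25% + 0.5% local = 9.75% → €3.41
Laptop €1699.32: electronic goods → 5.5% + 2.5% local = 8% → €135.95
Dish soap €7.46: general merchandise → 9.5% + 1.5% local = 11% → €0.82
Scarf €17.28: clothing & footwear → 5.25% + 0% local = 5.25% → €0.91
Jump rope €16.80: sporting goods → 9.25% + 0.5% local = 9.75% → €1.64
Total tax = €0.21 + €2.84 + €3.79 + €7.96 + €7.22 + €10.38 + €3.41 + €135.95 + €0.82 + €0.91 + €1.64 = €175.13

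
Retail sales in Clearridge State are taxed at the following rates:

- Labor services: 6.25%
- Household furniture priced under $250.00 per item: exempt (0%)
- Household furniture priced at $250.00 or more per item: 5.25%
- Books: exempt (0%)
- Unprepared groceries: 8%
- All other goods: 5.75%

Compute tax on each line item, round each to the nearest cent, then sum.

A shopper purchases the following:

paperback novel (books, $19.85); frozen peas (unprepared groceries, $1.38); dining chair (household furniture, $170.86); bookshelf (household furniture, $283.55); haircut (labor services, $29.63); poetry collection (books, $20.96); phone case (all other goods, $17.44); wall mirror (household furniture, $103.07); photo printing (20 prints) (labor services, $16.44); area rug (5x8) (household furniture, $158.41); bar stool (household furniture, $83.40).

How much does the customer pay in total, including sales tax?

Paperback novel $19.85: books → 0% → $0.00
Frozen peas $1.38: unprepared groceries → 8% → $0.11
Dining chair $170.86: household furniture, under $250.00 → 0% → $0.00
Bookshelf $283.55: household furniture, $250.00 or more → 5.25% → $14.89
Haircut $29.63: labor services → 6.25% → $1.85
Poetry collection $20.96: books → 0% → $0.00
Phone case $17.44: all other goods → 5.75% → $1.00
Wall mirror $103.07: household furniture, under $250.00 → 0% → $0.00
Photo printing (20 prints) $16.44: labor services → 6.25% → $1.03
Area rug (5x8) $158.41: household furniture, under $250.00 → 0% → $0.00
Bar stool $83.40: household furniture, under $250.00 → 0% → $0.00
Subtotal = $904.99; tax = $18.88; total due = $923.87

$923.87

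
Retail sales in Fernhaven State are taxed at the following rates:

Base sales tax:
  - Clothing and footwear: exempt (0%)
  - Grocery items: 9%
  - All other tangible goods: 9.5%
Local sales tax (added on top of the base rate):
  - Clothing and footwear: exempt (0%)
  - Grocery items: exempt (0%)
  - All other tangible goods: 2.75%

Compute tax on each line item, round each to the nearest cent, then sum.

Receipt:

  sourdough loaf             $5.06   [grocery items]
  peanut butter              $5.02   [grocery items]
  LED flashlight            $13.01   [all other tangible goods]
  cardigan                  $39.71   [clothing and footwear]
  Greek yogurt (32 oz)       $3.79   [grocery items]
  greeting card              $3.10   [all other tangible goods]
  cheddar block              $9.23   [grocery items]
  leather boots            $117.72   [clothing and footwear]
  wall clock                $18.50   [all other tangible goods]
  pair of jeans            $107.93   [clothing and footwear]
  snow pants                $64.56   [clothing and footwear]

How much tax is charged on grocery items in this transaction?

$2.08

Sourdough loaf $5.06: grocery items → 9% + 0% local = 9% → $0.46
Peanut butter $5.02: grocery items → 9% + 0% local = 9% → $0.45
Greek yogurt (32 oz) $3.79: grocery items → 9% + 0% local = 9% → $0.34
Cheddar block $9.23: grocery items → 9% + 0% local = 9% → $0.83
Tax on grocery items = $0.46 + $0.45 + $0.34 + $0.83 = $2.08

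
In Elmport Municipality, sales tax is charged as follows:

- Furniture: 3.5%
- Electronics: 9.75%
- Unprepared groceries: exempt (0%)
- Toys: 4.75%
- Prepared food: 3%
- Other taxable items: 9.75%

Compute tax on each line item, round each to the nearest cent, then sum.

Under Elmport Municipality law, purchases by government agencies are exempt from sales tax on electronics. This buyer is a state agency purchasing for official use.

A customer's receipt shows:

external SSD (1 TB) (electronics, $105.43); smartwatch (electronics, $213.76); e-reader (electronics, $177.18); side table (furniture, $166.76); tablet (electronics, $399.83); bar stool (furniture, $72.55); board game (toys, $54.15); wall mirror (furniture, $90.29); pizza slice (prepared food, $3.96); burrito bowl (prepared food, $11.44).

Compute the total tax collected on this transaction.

External SSD (1 TB) $105.43: electronics, buyer-exempt → 0% → $0.00
Smartwatch $213.76: electronics, buyer-exempt → 0% → $0.00
E-reader $177.18: electronics, buyer-exempt → 0% → $0.00
Side table $166.76: furniture → 3.5% → $5.84
Tablet $399.83: electronics, buyer-exempt → 0% → $0.00
Bar stool $72.55: furniture → 3.5% → $2.54
Board game $54.15: toys → 4.75% → $2.57
Wall mirror $90.29: furniture → 3.5% → $3.16
Pizza slice $3.96: prepared food → 3% → $0.12
Burrito bowl $11.44: prepared food → 3% → $0.34
Total tax = $5.84 + $2.54 + $2.57 + $3.16 + $0.12 + $0.34 = $14.57

$14.57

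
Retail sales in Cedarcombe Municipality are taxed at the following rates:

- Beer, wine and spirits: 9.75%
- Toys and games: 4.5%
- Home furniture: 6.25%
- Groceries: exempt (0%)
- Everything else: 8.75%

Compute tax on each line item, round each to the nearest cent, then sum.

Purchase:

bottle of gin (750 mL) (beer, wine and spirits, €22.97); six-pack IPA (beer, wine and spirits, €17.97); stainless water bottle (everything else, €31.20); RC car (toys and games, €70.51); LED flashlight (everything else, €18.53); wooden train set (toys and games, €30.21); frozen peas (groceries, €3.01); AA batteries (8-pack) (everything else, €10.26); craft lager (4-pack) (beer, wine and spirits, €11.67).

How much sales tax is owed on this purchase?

€14.91

Bottle of gin (750 mL) €22.97: beer, wine and spirits → 9.75% → €2.24
Six-pack IPA €17.97: beer, wine and spirits → 9.75% → €1.75
Stainless water bottle €31.20: everything else → 8.75% → €2.73
RC car €70.51: toys and games → 4.5% → €3.17
LED flashlight €18.53: everything else → 8.75% → €1.62
Wooden train set €30.21: toys and games → 4.5% → €1.36
Frozen peas €3.01: groceries → 0% → €0.00
AA batteries (8-pack) €10.26: everything else → 8.75% → €0.90
Craft lager (4-pack) €11.67: beer, wine and spirits → 9.75% → €1.14
Total tax = €2.24 + €1.75 + €2.73 + €3.17 + €1.62 + €1.36 + €0.90 + €1.14 = €14.91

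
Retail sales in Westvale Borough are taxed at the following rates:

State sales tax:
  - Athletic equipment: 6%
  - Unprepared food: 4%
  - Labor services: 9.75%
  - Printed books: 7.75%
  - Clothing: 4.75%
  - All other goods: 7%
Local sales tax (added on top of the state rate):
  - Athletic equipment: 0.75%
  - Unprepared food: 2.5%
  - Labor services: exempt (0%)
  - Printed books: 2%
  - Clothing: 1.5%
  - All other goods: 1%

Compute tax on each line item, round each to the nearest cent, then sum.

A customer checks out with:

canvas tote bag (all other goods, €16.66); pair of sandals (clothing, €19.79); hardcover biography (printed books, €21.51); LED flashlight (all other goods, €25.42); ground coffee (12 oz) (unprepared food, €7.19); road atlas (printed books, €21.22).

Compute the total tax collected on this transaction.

Canvas tote bag €16.66: all other goods → 7% + 1% local = 8% → €1.33
Pair of sandals €19.79: clothing → 4.75% + 1.5% local = 6.25% → €1.24
Hardcover biography €21.51: printed books → 7.75% + 2% local = 9.75% → €2.10
LED flashlight €25.42: all other goods → 7% + 1% local = 8% → €2.03
Ground coffee (12 oz) €7.19: unprepared food → 4% + 2.5% local = 6.5% → €0.47
Road atlas €21.22: printed books → 7.75% + 2% local = 9.75% → €2.07
Total tax = €1.33 + €1.24 + €2.10 + €2.03 + €0.47 + €2.07 = €9.24

€9.24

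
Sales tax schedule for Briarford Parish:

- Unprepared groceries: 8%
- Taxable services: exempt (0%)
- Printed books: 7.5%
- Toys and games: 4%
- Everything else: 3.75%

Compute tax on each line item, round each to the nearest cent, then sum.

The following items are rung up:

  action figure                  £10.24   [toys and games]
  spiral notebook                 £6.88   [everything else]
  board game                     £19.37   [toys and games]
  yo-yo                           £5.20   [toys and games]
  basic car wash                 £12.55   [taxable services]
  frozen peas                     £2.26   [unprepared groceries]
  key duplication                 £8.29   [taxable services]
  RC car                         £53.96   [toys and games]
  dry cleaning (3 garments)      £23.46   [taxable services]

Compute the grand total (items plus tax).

£146.20

Action figure £10.24: toys and games → 4% → £0.41
Spiral notebook £6.88: everything else → 3.75% → £0.26
Board game £19.37: toys and games → 4% → £0.77
Yo-yo £5.20: toys and games → 4% → £0.21
Basic car wash £12.55: taxable services → 0% → £0.00
Frozen peas £2.26: unprepared groceries → 8% → £0.18
Key duplication £8.29: taxable services → 0% → £0.00
RC car £53.96: toys and games → 4% → £2.16
Dry cleaning (3 garments) £23.46: taxable services → 0% → £0.00
Subtotal = £142.21; tax = £3.99; total due = £146.20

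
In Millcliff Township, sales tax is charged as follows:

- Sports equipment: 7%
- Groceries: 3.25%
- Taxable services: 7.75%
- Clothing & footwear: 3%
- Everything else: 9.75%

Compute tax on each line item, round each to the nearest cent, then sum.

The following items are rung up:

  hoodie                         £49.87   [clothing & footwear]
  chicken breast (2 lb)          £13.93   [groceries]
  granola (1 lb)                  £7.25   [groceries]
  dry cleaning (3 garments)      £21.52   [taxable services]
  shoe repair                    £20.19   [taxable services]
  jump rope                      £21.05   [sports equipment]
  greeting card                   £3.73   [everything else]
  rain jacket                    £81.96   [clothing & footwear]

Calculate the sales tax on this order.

£9.71

Hoodie £49.87: clothing & footwear → 3% → £1.50
Chicken breast (2 lb) £13.93: groceries → 3.25% → £0.45
Granola (1 lb) £7.25: groceries → 3.25% → £0.24
Dry cleaning (3 garments) £21.52: taxable services → 7.75% → £1.67
Shoe repair £20.19: taxable services → 7.75% → £1.56
Jump rope £21.05: sports equipment → 7% → £1.47
Greeting card £3.73: everything else → 9.75% → £0.36
Rain jacket £81.96: clothing & footwear → 3% → £2.46
Total tax = £1.50 + £0.45 + £0.24 + £1.67 + £1.56 + £1.47 + £0.36 + £2.46 = £9.71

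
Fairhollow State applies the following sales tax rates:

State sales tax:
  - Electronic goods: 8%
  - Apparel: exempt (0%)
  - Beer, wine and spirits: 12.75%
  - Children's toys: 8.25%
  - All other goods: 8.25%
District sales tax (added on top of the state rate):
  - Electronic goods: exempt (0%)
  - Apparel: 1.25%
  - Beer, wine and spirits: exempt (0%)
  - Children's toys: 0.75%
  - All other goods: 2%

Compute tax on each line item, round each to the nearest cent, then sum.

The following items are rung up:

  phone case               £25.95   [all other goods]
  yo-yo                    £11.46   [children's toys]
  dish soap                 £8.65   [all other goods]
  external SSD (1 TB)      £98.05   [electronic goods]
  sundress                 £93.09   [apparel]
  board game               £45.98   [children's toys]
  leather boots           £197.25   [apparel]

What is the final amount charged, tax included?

Phone case £25.95: all other goods → 8.25% + 2% district = 10.25% → £2.66
Yo-yo £11.46: children's toys → 8.25% + 0.75% district = 9% → £1.03
Dish soap £8.65: all other goods → 8.25% + 2% district = 10.25% → £0.89
External SSD (1 TB) £98.05: electronic goods → 8% + 0% district = 8% → £7.84
Sundress £93.09: apparel → 0% + 1.25% district = 1.25% → £1.16
Board game £45.98: children's toys → 8.25% + 0.75% district = 9% → £4.14
Leather boots £197.25: apparel → 0% + 1.25% district = 1.25% → £2.47
Subtotal = £480.43; tax = £20.19; total due = £500.62

£500.62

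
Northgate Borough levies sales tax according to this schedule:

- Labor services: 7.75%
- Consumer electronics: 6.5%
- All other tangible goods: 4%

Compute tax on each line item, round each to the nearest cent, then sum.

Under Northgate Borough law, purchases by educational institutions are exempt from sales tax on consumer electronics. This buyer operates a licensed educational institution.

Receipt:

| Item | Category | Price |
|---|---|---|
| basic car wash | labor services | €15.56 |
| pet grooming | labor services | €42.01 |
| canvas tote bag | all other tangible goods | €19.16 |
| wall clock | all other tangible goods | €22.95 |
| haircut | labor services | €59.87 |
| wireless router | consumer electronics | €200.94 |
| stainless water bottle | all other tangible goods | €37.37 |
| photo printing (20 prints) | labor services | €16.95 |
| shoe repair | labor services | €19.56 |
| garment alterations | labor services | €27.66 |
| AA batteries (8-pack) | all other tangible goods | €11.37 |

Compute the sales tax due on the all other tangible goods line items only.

€3.63

Canvas tote bag €19.16: all other tangible goods → 4% → €0.77
Wall clock €22.95: all other tangible goods → 4% → €0.92
Stainless water bottle €37.37: all other tangible goods → 4% → €1.49
AA batteries (8-pack) €11.37: all other tangible goods → 4% → €0.45
Tax on all other tangible goods = €0.77 + €0.92 + €1.49 + €0.45 = €3.63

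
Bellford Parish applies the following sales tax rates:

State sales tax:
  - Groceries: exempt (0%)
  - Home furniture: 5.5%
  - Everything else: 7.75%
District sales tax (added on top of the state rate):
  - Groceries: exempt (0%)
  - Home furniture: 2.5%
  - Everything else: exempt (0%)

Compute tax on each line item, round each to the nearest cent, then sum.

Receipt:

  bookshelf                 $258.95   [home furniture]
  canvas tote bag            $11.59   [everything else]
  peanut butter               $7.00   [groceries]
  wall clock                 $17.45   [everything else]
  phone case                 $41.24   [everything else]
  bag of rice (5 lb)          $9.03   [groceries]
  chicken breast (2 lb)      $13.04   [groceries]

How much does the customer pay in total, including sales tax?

Bookshelf $258.95: home furniture → 5.5% + 2.5% district = 8% → $20.72
Canvas tote bag $11.59: everything else → 7.75% + 0% district = 7.75% → $0.90
Peanut butter $7.00: groceries → 0% + 0% district = 0% → $0.00
Wall clock $17.45: everything else → 7.75% + 0% district = 7.75% → $1.35
Phone case $41.24: everything else → 7.75% + 0% district = 7.75% → $3.20
Bag of rice (5 lb) $9.03: groceries → 0% + 0% district = 0% → $0.00
Chicken breast (2 lb) $13.04: groceries → 0% + 0% district = 0% → $0.00
Subtotal = $358.30; tax = $26.17; total due = $384.47

$384.47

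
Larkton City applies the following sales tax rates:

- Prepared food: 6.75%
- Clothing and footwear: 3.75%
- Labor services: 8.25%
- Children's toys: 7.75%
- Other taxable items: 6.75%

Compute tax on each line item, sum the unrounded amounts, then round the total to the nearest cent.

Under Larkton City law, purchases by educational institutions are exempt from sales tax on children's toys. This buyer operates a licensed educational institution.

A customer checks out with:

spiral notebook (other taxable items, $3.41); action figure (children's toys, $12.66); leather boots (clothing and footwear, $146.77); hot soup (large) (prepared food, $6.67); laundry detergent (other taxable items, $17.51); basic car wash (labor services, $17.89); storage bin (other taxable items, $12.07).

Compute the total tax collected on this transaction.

$9.66

Spiral notebook $3.41: other taxable items → 6.75% → $0.230175
Action figure $12.66: children's toys, buyer-exempt → 0% → $0.00
Leather boots $146.77: clothing and footwear → 3.75% → $5.503875
Hot soup (large) $6.67: prepared food → 6.75% → $0.450225
Laundry detergent $17.51: other taxable items → 6.75% → $1.181925
Basic car wash $17.89: labor services → 8.25% → $1.475925
Storage bin $12.07: other taxable items → 6.75% → $0.814725
Unrounded tax sum = $9.65685 → $9.66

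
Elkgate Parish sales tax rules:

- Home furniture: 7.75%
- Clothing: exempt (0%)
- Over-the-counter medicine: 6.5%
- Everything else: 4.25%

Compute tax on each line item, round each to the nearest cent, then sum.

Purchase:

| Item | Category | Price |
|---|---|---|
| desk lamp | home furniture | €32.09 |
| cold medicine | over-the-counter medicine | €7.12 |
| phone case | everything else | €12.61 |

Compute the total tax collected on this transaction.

€3.49

Desk lamp €32.09: home furniture → 7.75% → €2.49
Cold medicine €7.12: over-the-counter medicine → 6.5% → €0.46
Phone case €12.61: everything else → 4.25% → €0.54
Total tax = €2.49 + €0.46 + €0.54 = €3.49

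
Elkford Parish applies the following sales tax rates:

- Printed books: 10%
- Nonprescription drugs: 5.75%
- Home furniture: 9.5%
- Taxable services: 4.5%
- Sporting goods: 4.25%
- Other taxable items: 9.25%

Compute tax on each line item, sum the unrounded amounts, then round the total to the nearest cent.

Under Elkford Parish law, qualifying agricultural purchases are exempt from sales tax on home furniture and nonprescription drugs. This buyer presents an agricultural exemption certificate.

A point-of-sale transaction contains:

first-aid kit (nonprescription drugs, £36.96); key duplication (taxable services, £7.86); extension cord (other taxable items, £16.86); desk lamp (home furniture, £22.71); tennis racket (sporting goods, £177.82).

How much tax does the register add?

£9.47

First-aid kit £36.96: nonprescription drugs, buyer-exempt → 0% → £0.00
Key duplication £7.86: taxable services → 4.5% → £0.3537
Extension cord £16.86: other taxable items → 9.25% → £1.55955
Desk lamp £22.71: home furniture, buyer-exempt → 0% → £0.00
Tennis racket £177.82: sporting goods → 4.25% → £7.55735
Unrounded tax sum = £9.4706 → £9.47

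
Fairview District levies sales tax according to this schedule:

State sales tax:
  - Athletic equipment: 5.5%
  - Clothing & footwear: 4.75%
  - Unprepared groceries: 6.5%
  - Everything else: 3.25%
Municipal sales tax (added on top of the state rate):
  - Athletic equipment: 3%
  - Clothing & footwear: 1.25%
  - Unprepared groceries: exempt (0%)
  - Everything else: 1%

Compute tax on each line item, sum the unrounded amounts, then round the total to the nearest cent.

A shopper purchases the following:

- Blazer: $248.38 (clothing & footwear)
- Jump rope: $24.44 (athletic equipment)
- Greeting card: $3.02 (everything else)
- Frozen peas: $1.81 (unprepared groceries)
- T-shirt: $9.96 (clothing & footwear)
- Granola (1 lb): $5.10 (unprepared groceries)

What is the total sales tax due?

Blazer $248.38: clothing & footwear → 4.75% + 1.25% municipal = 6% → $14.9028
Jump rope $24.44: athletic equipment → 5.5% + 3% municipal = 8.5% → $2.0774
Greeting card $3.02: everything else → 3.25% + 1% municipal = 4.25% → $0.12835
Frozen peas $1.81: unprepared groceries → 6.5% + 0% municipal = 6.5% → $0.11765
T-shirt $9.96: clothing & footwear → 4.75% + 1.25% municipal = 6% → $0.5976
Granola (1 lb) $5.10: unprepared groceries → 6.5% + 0% municipal = 6.5% → $0.3315
Unrounded tax sum = $18.1553 → $18.16

$18.16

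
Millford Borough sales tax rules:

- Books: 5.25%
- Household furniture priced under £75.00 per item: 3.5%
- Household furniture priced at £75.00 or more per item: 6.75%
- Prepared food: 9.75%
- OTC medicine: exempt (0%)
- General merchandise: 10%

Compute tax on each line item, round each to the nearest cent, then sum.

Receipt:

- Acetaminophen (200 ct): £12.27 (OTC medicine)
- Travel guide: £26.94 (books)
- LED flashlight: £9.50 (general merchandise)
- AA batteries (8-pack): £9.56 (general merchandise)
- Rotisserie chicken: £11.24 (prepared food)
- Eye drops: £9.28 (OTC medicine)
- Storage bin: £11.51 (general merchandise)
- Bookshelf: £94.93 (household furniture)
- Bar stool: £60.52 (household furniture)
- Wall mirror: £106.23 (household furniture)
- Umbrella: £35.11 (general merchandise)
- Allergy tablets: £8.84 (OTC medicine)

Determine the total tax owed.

£24.78

Acetaminophen (200 ct) £12.27: OTC medicine → 0% → £0.00
Travel guide £26.94: books → 5.25% → £1.41
LED flashlight £9.50: general merchandise → 10% → £0.95
AA batteries (8-pack) £9.56: general merchandise → 10% → £0.96
Rotisserie chicken £11.24: prepared food → 9.75% → £1.10
Eye drops £9.28: OTC medicine → 0% → £0.00
Storage bin £11.51: general merchandise → 10% → £1.15
Bookshelf £94.93: household furniture, £75.00 or more → 6.75% → £6.41
Bar stool £60.52: household furniture, under £75.00 → 3.5% → £2.12
Wall mirror £106.23: household furniture, £75.00 or more → 6.75% → £7.17
Umbrella £35.11: general merchandise → 10% → £3.51
Allergy tablets £8.84: OTC medicine → 0% → £0.00
Total tax = £1.41 + £0.95 + £0.96 + £1.10 + £1.15 + £6.41 + £2.12 + £7.17 + £3.51 = £24.78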